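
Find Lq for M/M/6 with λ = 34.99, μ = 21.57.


a = λ/μ = 1.6222; ρ = a/6 = 0.2704
P₀ = 0.197391
Lq = P₀·a^c·ρ / (c!·(1−ρ)²) = 0.197391·18.22060·0.2704/(720·0.53237)
= 0.002537

Final: 0.002537


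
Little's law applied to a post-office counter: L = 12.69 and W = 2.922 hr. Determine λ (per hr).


λ = L/W = 12.69/2.922 = 4.3429 /hr

Final: 4.3429 /hr


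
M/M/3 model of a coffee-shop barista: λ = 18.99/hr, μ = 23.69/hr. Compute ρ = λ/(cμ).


ρ = λ/(cμ) = 18.99/(3·23.69) = 18.99/71.07 = 0.2672

Final: 0.2672


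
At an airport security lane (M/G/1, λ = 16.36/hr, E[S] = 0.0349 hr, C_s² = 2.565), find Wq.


ρ = λ·E[S] = 16.36·0.0349 = 0.5710
E[S²] = E[S]²(1+C_s²) = 0.0349²·(1+2.565) = 0.004342
Wq = λ·E[S²]/(2(1−ρ)) = 16.36·0.004342/(2·0.4290) = 0.08279 hr

Final: 0.08279 hr


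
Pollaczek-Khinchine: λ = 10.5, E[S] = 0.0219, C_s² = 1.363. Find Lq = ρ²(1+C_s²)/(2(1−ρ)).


ρ = λ·E[S] = 10.5·0.0219 = 0.2299
Lq = ρ²(1+C_s²)/(2(1−ρ)) = 0.05288·(1+1.363)/(2·0.7701)
= 0.05288·2.3630/1.5401 = 0.08113

Final: 0.08113


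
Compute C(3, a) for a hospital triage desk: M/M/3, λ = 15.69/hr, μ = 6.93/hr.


a = λ/μ = 2.2641; ρ = a/3 = 0.7547
P₀ = 0.072928 (from M/M/c formula)
C(c,a) = [a^c/(c!(1−ρ))]·P₀ = [11.60564/(6·0.2453)]·0.072928
= 7.88501·0.072928 = 0.575041

Final: 0.575041


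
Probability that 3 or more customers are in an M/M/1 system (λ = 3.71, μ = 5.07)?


ρ = 3.71/5.07 = 0.7318
P(N ≥ n) = ρ^n = 0.7318^3 = 0.391830

Final: 0.391830


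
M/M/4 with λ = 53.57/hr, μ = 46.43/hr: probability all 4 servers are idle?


a = λ/μ = 53.57/46.43 = 1.1538; ρ = a/c = 0.2884
Σ_{k=0}^{3} a^k/k! (terms k=0..3) = 1.00000 + 1.15378 + 0.66560 + 0.25599 = 3.07537
Tail: a^4/(4!(1−ρ)) = 1.77211/(24·0.7116) = 0.10377
P₀ = 1/(3.07537 + 0.10377) = 1/3.17914 = 0.314550

Final: 0.314550


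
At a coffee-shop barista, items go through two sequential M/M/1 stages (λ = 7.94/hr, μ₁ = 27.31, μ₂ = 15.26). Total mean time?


Each node sees arrival rate λ = 7.94/hr (tandem ⇒ throughput preserved).
W₁ = 1/(μ₁−λ) = 1/(27.31−7.94) = 0.05163 hr
W₂ = 1/(μ₂−λ) = 1/(15.26−7.94) = 0.13661 hr
W_total = W₁ + W₂ = 0.05163 + 0.13661 = 0.18824 hr

Final: 0.18824 hr


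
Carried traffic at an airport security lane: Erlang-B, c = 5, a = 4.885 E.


B(5,4.885) = 0.275465 (Erlang-B)
Carried load = a(1 − B) = 4.885·(1 − 0.275465) = 4.885·0.724535 = 3.5394 E

Final: 3.5394 Erlangs


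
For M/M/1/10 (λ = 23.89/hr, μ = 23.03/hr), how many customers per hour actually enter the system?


ρ = 1.0373; P_K = (1−ρ)ρ^10/(1−ρ^11) = 0.108468
λ_eff = λ(1 − P_K) = 23.89·(1 − 0.108468) = 23.89·0.891532 = 21.2987 /hr

Final: 21.2987 /hr


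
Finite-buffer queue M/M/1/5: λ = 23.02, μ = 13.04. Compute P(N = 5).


ρ = λ/μ = 23.02/13.04 = 1.7653
P_K = (1−ρ)ρ^K/(1−ρ^(K+1)) = (-0.7653·17.145045)/(1 − 30.266790)
= -13.121745/-29.266790 = 0.448349

Final: 0.448349


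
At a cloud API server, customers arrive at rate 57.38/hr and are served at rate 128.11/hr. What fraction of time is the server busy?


ρ = λ/μ = 57.38/128.11 = 0.4479

Final: 0.4479


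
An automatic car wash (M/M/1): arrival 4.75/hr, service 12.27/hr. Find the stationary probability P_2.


ρ = 4.75/12.27 = 0.3871
P_n = (1−ρ)·ρ^n = (1 − 0.3871)·0.3871^2 = 0.6129·0.149864 = 0.091848

Final: 0.091848


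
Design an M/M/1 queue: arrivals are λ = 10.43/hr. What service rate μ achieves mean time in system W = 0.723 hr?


W = 1/(μ−λ) ⇒ μ − λ = 1/W = 1/0.723 = 1.3831
μ = λ + 1/W = 10.43 + 1.3831 = 11.8131 per hr

Final: 11.8131 /hr


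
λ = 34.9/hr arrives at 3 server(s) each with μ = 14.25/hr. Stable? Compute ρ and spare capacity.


Total capacity cμ = 3·14.25 = 42.75/hr
ρ = λ/(cμ) = 34.9/42.75 = 0.8164
Stable ⇔ ρ < 1: YES
Spare capacity = cμ − λ = 42.75 − 34.9 = 7.85/hr

Final: ρ = 0.8164; stable; margin = 7.85/hr


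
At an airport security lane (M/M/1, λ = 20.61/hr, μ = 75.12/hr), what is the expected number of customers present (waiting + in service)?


ρ = λ/μ = 20.61/75.12 = 0.2744
L = ρ/(1−ρ) = 0.2744/(1 − 0.2744) = 0.2744/0.7256 = 0.3781

Final: 0.3781


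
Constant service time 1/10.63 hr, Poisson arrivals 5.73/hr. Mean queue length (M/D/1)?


ρ = 5.73/10.63 = 0.5390
M/D/1: Lq = ρ²/(2(1−ρ)) = 0.2906/(2·0.4610) = 0.31517

Final: 0.31517


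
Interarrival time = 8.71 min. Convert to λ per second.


λ = 1/(interarrival time) in consistent units.
1 second = 0.0166667 min, so λ = 0.0166667/8.71 = 0.001914 per second

Final: 0.001914 /sec


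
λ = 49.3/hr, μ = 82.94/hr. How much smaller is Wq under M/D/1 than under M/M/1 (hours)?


ρ = 49.3/82.94 = 0.5944
Wq(M/M/1) = ρ/(μ−λ) = 0.5944/33.64 = 0.01767 hr
Wq(M/D/1) = ρ/(2(μ−λ)) = 0.008835 hr
Savings = 0.01767 − 0.008835 = 0.008835 hr

Final: 0.008835 hr


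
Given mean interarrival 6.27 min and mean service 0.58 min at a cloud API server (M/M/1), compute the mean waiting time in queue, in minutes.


λ = 60/6.27 = 9.5694 /hr
μ = 60/0.58 = 103.4483 /hr
ρ = λ/μ = 9.5694/103.4483 = 0.09250
Wq = ρ/(μ−λ) = 0.09250/(103.4483−9.5694) = 0.0009854 hr
In minutes: 0.0009854·60 = 0.05912 min

Final: 0.05912 min


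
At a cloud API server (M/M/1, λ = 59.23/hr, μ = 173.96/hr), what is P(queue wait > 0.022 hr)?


ρ = 59.23/173.96 = 0.3405
P(Wq > t) = ρ·e^{−(μ−λ)t} = 0.3405·e^{−2.5241}
= 0.3405·0.080134 = 0.027284

Final: 0.027284


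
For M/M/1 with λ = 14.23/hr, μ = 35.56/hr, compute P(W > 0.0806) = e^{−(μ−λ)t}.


W ~ Exponential(μ−λ) for M/M/1.
μ − λ = 35.56 − 14.23 = 21.3300
P(W > t) = e^{−(μ−λ)t} = e^{−1.7192} = 0.179210

Final: 0.179210


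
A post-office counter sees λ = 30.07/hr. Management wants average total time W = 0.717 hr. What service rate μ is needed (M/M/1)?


W = 1/(μ−λ) ⇒ μ − λ = 1/W = 1/0.717 = 1.3947
μ = λ + 1/W = 30.07 + 1.3947 = 31.4647 per hr

Final: 31.4647 /hr


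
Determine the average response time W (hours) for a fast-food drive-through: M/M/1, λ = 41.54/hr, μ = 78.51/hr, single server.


W = 1/(μ−λ) = 1/(78.51 − 41.54) = 1/36.97 = 0.02705 hr

Final: 0.02705 hr


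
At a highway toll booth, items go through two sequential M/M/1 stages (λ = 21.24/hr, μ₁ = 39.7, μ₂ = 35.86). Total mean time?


Each node sees arrival rate λ = 21.24/hr (tandem ⇒ throughput preserved).
W₁ = 1/(μ₁−λ) = 1/(39.7−21.24) = 0.05417 hr
W₂ = 1/(μ₂−λ) = 1/(35.86−21.24) = 0.06840 hr
W_total = W₁ + W₂ = 0.05417 + 0.06840 = 0.12257 hr

Final: 0.12257 hr


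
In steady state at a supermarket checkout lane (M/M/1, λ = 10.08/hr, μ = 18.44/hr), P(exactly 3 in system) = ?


ρ = 10.08/18.44 = 0.5466
P_n = (1−ρ)·ρ^n = (1 − 0.5466)·0.5466^3 = 0.4534·0.163342 = 0.074053

Final: 0.074053


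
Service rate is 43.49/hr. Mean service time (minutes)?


Mean service time = 1/μ = 1/43.49 hour = 0.02299 hour
In minutes: 0.02299 × 60 = 1.3796 min

Final: 1.3796 min


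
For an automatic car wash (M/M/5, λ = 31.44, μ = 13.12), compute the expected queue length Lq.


a = λ/μ = 2.3963; ρ = a/5 = 0.4793
P₀ = 0.089289
Lq = P₀·a^c·ρ / (c!·(1−ρ)²) = 0.089289·79.02118·0.4793/(120·0.27116)
= 0.10392

Final: 0.10392


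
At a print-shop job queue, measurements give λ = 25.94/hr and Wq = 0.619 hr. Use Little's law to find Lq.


Lq = λWq = 25.94·0.619 = 16.0569

Final: 16.0569


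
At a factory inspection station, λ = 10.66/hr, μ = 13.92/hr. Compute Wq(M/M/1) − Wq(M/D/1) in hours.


ρ = 10.66/13.92 = 0.7658
Wq(M/M/1) = ρ/(μ−λ) = 0.7658/3.26 = 0.23491 hr
Wq(M/D/1) = ρ/(2(μ−λ)) = 0.11745 hr
Savings = 0.23491 − 0.11745 = 0.11745 hr

Final: 0.11745 hr


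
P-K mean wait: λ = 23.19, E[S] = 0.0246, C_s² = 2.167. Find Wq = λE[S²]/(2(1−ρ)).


ρ = λ·E[S] = 23.19·0.0246 = 0.5705
E[S²] = E[S]²(1+C_s²) = 0.0246²·(1+2.167) = 0.001917
Wq = λ·E[S²]/(2(1−ρ)) = 23.19·0.001917/(2·0.4295) = 0.05174 hr

Final: 0.05174 hr


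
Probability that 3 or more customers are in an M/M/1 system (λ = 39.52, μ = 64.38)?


ρ = 39.52/64.38 = 0.6139
P(N ≥ n) = ρ^n = 0.6139^3 = 0.231312

Final: 0.231312


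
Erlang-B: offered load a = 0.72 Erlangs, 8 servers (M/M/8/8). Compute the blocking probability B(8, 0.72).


B(c,a) = (a^c/c!) / Σ_{k=0}^{c} a^k/k!
a^8/8! = 0.000001791
Σ terms (k=0..8): 1.00000 + 0.72000 + 0.25920 + 0.06221 + 0.01120 + 0.001612 + 0.0001935 + 0.00001990 + 0.000001791 = 2.054433
B = 0.000001791/2.054433 = 0.0000008719

Final: 0.0000008719


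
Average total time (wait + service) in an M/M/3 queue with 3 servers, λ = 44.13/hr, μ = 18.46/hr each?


a = 2.3906; ρ = 0.7969; P₀ = 0.057285
Lq = P₀·a^c·ρ/(c!(1−ρ)²) = 2.51869
Wq = Lq/λ = 2.51869/44.13 = 0.05707 hr
W = Wq + 1/μ = 0.05707 + 0.05417 = 0.11125 hr

Final: 0.11125 hr


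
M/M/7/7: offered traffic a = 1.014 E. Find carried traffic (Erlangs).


B(7,1.014) = 0.00007934 (Erlang-B)
Carried load = a(1 − B) = 1.014·(1 − 0.00007934) = 1.014·0.999921 = 1.0139 E

Final: 1.0139 Erlangs


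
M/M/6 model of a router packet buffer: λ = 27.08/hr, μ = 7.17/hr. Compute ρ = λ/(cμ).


ρ = λ/(cμ) = 27.08/(6·7.17) = 27.08/43.02 = 0.6295

Final: 0.6295


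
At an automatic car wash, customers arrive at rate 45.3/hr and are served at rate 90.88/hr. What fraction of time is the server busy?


ρ = λ/μ = 45.3/90.88 = 0.4985

Final: 0.4985


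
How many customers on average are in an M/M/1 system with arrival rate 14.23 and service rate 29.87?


ρ = λ/μ = 14.23/29.87 = 0.4764
L = ρ/(1−ρ) = 0.4764/(1 − 0.4764) = 0.4764/0.5236 = 0.9098

Final: 0.9098


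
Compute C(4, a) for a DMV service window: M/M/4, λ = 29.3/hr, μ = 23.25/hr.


a = λ/μ = 1.2602; ρ = a/4 = 0.3151
P₀ = 0.282384 (from M/M/c formula)
C(c,a) = [a^c/(c!(1−ρ))]·P₀ = [2.52219/(24·0.6849)]·0.282384
= 0.15343·0.282384 = 0.043326

Final: 0.043326


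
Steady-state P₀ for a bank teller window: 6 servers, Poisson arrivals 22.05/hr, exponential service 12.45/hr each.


a = λ/μ = 22.05/12.45 = 1.7711; ρ = a/c = 0.2952
Σ_{k=0}^{5} a^k/k! (terms k=0..5) = 1.00000 + 1.77108 + 1.56837 + 0.92591 + 0.40996 + 0.14522 = 5.82054
Tail: a^6/(6!(1−ρ)) = 30.86281/(720·0.7048) = 0.06082
P₀ = 1/(5.82054 + 0.06082) = 1/5.88136 = 0.170029

Final: 0.170029


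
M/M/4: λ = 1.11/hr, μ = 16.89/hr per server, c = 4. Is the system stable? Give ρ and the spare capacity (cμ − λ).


Total capacity cμ = 4·16.89 = 67.56/hr
ρ = λ/(cμ) = 1.11/67.56 = 0.01643
Stable ⇔ ρ < 1: YES
Spare capacity = cμ − λ = 67.56 − 1.11 = 66.45/hr

Final: ρ = 0.01643; stable; margin = 66.45/hr


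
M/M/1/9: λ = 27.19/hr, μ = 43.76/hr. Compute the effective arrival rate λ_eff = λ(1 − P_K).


ρ = 0.6213; P_K = (1−ρ)ρ^9/(1−ρ^10) = 0.005272
λ_eff = λ(1 − P_K) = 27.19·(1 − 0.005272) = 27.19·0.994728 = 27.0467 /hr

Final: 27.0467 /hr


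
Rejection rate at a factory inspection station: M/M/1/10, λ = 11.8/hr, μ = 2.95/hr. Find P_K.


ρ = λ/μ = 11.8/2.95 = 4.0000
P_K = (1−ρ)ρ^K/(1−ρ^(K+1)) = (-3.0000·1048576.000000)/(1 − 4194304.000000)
= -3145728.000000/-4194303.000000 = 0.750000

Final: 0.750000


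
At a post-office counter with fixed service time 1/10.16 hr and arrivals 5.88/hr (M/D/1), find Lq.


ρ = 5.88/10.16 = 0.5787
M/D/1: Lq = ρ²/(2(1−ρ)) = 0.3349/(2·0.4213) = 0.39755

Final: 0.39755


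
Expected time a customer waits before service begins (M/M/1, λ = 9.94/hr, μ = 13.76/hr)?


ρ = 9.94/13.76 = 0.7224
Wq = ρ/(μ−λ) = 0.7224/(13.76 − 9.94) = 0.7224/3.82 = 0.1891 hr

Final: 0.1891 hr


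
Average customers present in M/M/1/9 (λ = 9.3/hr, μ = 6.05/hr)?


ρ = 9.3/6.05 = 1.5372
L = ρ[1 − (K+1)ρ^K + Kρ^(K+1)] / [(1−ρ)(1−ρ^(K+1))]
Numerator: 1.5372·(1 − 10·47.923460 + 9·73.667467) = 284.030618
Denominator: (-0.5372)·(-72.667467) = 39.036243
L = 284.030618/39.036243 = 7.2761

Final: 7.2761


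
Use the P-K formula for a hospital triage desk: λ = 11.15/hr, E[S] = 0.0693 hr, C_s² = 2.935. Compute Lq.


ρ = λ·E[S] = 11.15·0.0693 = 0.7727
Lq = ρ²(1+C_s²)/(2(1−ρ)) = 0.5971·(1+2.935)/(2·0.2273)
= 0.5971·3.9350/0.4546 = 5.16799

Final: 5.16799


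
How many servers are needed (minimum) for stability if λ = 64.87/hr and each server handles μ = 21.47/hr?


Stability requires cμ > λ ⇔ c > λ/μ.
λ/μ = 64.87/21.47 = 3.0214
Minimum integer c = ⌊3.0214⌋ + 1 = 4
Check: 4·21.47 = 85.88 > 64.87, while 3·21.47 = 64.41 ≤ 64.87

Final: 4 servers


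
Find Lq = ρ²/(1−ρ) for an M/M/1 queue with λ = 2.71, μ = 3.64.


ρ = 2.71/3.64 = 0.7445
Lq = ρ²/(1−ρ) = 0.5543/0.2555 = 2.1695

Final: 2.1695


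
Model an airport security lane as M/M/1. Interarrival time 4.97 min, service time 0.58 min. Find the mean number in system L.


λ = 60/4.97 = 12.0724 /hr
μ = 60/0.58 = 103.4483 /hr
ρ = λ/μ = 12.0724/103.4483 = 0.1167
L = ρ/(1−ρ) = 0.1167/0.8833 = 0.1321

Final: 0.1321


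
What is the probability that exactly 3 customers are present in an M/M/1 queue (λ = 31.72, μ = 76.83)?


ρ = 31.72/76.83 = 0.4129
P_n = (1−ρ)·ρ^n = (1 − 0.4129)·0.4129^3 = 0.5871·0.070373 = 0.041319

Final: 0.041319


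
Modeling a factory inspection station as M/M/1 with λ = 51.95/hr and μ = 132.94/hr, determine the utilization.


ρ = λ/μ = 51.95/132.94 = 0.3908

Final: 0.3908


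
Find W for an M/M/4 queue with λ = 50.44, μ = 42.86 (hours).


a = 1.1769; ρ = 0.2942; P₀ = 0.307291
Lq = P₀·a^c·ρ/(c!(1−ρ)²) = 0.01451
Wq = Lq/λ = 0.01451/50.44 = 0.0002876 hr
W = Wq + 1/μ = 0.0002876 + 0.02333 = 0.02362 hr

Final: 0.02362 hr


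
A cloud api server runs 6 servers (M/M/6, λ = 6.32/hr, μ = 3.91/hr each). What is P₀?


a = λ/μ = 6.32/3.91 = 1.6164; ρ = a/c = 0.2694
Σ_{k=0}^{5} a^k/k! (terms k=0..5) = 1.00000 + 1.61637 + 1.30632 + 0.70383 + 0.28441 + 0.09194 = 5.00288
Tail: a^6/(6!(1−ρ)) = 17.83372/(720·0.7306) = 0.03390
P₀ = 1/(5.00288 + 0.03390) = 1/5.03678 = 0.198539

Final: 0.198539


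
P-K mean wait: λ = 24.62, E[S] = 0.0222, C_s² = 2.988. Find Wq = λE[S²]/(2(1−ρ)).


ρ = λ·E[S] = 24.62·0.0222 = 0.5466
E[S²] = E[S]²(1+C_s²) = 0.0222²·(1+2.988) = 0.001965
Wq = λ·E[S²]/(2(1−ρ)) = 24.62·0.001965/(2·0.4534) = 0.05336 hr

Final: 0.05336 hr


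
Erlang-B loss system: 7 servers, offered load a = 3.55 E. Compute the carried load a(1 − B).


B(7,3.55) = 0.041694 (Erlang-B)
Carried load = a(1 − B) = 3.55·(1 − 0.041694) = 3.55·0.958306 = 3.4020 E

Final: 3.4020 Erlangs


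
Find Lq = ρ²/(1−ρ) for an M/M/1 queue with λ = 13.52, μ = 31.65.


ρ = 13.52/31.65 = 0.4272
Lq = ρ²/(1−ρ) = 0.1825/0.5728 = 0.3186

Final: 0.3186


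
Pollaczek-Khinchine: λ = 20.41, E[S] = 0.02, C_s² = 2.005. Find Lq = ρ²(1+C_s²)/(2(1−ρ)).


ρ = λ·E[S] = 20.41·0.02 = 0.4082
Lq = ρ²(1+C_s²)/(2(1−ρ)) = 0.1666·(1+2.005)/(2·0.5918)
= 0.1666·3.0050/1.1836 = 0.42304

Final: 0.42304


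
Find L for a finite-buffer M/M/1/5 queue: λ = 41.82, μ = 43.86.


ρ = 41.82/43.86 = 0.9535
L = ρ[1 − (K+1)ρ^K + Kρ^(K+1)] / [(1−ρ)(1−ρ^(K+1))]
Numerator: 0.9535·(1 − 6·0.788092 + 5·0.751437) = 0.027299
Denominator: (0.04651)·(0.248563) = 0.011561
L = 0.027299/0.011561 = 2.3613

Final: 2.3613


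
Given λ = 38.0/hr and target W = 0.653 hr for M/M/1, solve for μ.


W = 1/(μ−λ) ⇒ μ − λ = 1/W = 1/0.653 = 1.5314
μ = λ + 1/W = 38.0 + 1.5314 = 39.5314 per hr

Final: 39.5314 /hr


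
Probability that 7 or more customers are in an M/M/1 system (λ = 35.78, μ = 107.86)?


ρ = 35.78/107.86 = 0.3317
P(N ≥ n) = ρ^n = 0.3317^7 = 0.0004420

Final: 0.0004420


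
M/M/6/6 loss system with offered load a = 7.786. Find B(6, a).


B(c,a) = (a^c/c!) / Σ_{k=0}^{c} a^k/k!
a^6/6! = 309.423931
Σ terms (k=0..6): 1.00000 + 7.78600 + 30.31090 + 78.66688 + 153.12509 + 238.44639 + 309.42393 = 818.759193
B = 309.423931/818.759193 = 0.377918

Final: 0.377918


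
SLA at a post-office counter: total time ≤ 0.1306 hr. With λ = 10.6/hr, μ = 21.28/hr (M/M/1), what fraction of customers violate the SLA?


W ~ Exponential(μ−λ) for M/M/1.
μ − λ = 21.28 − 10.6 = 10.6800
P(W > t) = e^{−(μ−λ)t} = e^{−1.3948} = 0.247881

Final: 0.247881


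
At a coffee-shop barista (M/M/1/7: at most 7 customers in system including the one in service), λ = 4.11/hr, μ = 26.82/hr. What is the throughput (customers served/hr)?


ρ = 0.1532; P_K = (1−ρ)ρ^7/(1−ρ^8) = 0.000001681
λ_eff = λ(1 − P_K) = 4.11·(1 − 0.000001681) = 4.11·0.999998 = 4.1100 /hr

Final: 4.1100 /hr


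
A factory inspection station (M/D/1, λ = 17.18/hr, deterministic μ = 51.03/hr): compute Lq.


ρ = 17.18/51.03 = 0.3367
M/D/1: Lq = ρ²/(2(1−ρ)) = 0.1133/(2·0.6633) = 0.08543

Final: 0.08543


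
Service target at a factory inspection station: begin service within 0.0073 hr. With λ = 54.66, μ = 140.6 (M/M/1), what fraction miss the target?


ρ = 54.66/140.6 = 0.3888
P(Wq > t) = ρ·e^{−(μ−λ)t} = 0.3888·e^{−0.6274}
= 0.3888·0.533999 = 0.207599

Final: 0.207599


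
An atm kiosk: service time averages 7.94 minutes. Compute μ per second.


μ = 1/(service time) in consistent units.
1 second = 0.0166667 min, so μ = 0.0166667/7.94 = 0.002099 per second

Final: 0.002099 /sec


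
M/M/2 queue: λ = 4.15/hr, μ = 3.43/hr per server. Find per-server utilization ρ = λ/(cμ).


ρ = λ/(cμ) = 4.15/(2·3.43) = 4.15/6.86 = 0.6050

Final: 0.6050


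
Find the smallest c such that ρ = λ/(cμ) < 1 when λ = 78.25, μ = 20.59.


Stability requires cμ > λ ⇔ c > λ/μ.
λ/μ = 78.25/20.59 = 3.8004
Minimum integer c = ⌊3.8004⌋ + 1 = 4
Check: 4·20.59 = 82.36 > 78.25, while 3·20.59 = 61.77 ≤ 78.25

Final: 4 servers


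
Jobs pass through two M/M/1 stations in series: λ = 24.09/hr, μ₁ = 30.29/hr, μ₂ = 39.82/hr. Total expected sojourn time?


Each node sees arrival rate λ = 24.09/hr (tandem ⇒ throughput preserved).
W₁ = 1/(μ₁−λ) = 1/(30.29−24.09) = 0.16129 hr
W₂ = 1/(μ₂−λ) = 1/(39.82−24.09) = 0.06357 hr
W_total = W₁ + W₂ = 0.16129 + 0.06357 = 0.22486 hr

Final: 0.22486 hr


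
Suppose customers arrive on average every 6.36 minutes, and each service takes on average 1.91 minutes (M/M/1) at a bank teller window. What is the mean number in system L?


λ = 60/6.36 = 9.4340 /hr
μ = 60/1.91 = 31.4136 /hr
ρ = λ/μ = 9.4340/31.4136 = 0.3003
L = ρ/(1−ρ) = 0.3003/0.6997 = 0.4292

Final: 0.4292


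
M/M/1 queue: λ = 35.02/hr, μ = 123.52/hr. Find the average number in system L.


ρ = λ/μ = 35.02/123.52 = 0.2835
L = ρ/(1−ρ) = 0.2835/(1 − 0.2835) = 0.2835/0.7165 = 0.3957

Final: 0.3957


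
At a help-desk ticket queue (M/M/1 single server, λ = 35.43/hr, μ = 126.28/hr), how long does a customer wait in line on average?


ρ = 35.43/126.28 = 0.2806
Wq = ρ/(μ−λ) = 0.2806/(126.28 − 35.43) = 0.2806/90.85 = 0.003088 hr

Final: 0.003088 hr


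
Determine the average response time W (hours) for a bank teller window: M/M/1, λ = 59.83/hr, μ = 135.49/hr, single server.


W = 1/(μ−λ) = 1/(135.49 − 59.83) = 1/75.66 = 0.01322 hr

Final: 0.01322 hr


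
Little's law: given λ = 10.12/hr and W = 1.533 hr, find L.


L = λW = 10.12·1.533 = 15.5140

Final: 15.5140


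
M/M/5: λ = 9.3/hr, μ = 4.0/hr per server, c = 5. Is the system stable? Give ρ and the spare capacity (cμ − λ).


Total capacity cμ = 5·4.0 = 20.00/hr
ρ = λ/(cμ) = 9.3/20.00 = 0.4650
Stable ⇔ ρ < 1: YES
Spare capacity = cμ − λ = 20.00 − 9.3 = 10.70/hr

Final: ρ = 0.4650; stable; margin = 10.70/hr


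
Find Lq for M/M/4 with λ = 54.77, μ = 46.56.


a = λ/μ = 1.1763; ρ = a/4 = 0.2941
P₀ = 0.307454
Lq = P₀·a^c·ρ / (c!·(1−ρ)²) = 0.307454·1.91478·0.2941/(24·0.49832)
= 0.01448

Final: 0.01448


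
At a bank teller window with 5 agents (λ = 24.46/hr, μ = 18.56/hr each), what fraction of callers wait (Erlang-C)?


a = λ/μ = 1.3179; ρ = a/5 = 0.2636
P₀ = 0.267489 (from M/M/c formula)
C(c,a) = [a^c/(c!(1−ρ))]·P₀ = [3.97551/(120·0.7364)]·0.267489
= 0.04499·0.267489 = 0.012033

Final: 0.012033


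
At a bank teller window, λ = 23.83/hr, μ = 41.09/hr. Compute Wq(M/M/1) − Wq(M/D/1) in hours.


ρ = 23.83/41.09 = 0.5799
Wq(M/M/1) = ρ/(μ−λ) = 0.5799/17.26 = 0.03360 hr
Wq(M/D/1) = ρ/(2(μ−λ)) = 0.01680 hr
Savings = 0.03360 − 0.01680 = 0.01680 hr

Final: 0.01680 hr


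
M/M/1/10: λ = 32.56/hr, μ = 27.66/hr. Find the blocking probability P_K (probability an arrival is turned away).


ρ = λ/μ = 32.56/27.66 = 1.1772
P_K = (1−ρ)ρ^K/(1−ρ^(K+1)) = (-0.1772·5.108839)/(1 − 6.013875)
= -0.905037/-5.013875 = 0.180506

Final: 0.180506


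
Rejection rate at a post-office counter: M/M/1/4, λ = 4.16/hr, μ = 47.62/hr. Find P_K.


ρ = λ/μ = 4.16/47.62 = 0.08736
P_K = (1−ρ)ρ^K/(1−ρ^(K+1)) = (0.9126·0.00005824)/(1 − 0.000005088)
= 0.00005315/0.999995 = 0.00005315

Final: 0.00005315


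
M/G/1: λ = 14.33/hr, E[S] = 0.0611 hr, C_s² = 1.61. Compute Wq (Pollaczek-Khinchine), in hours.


ρ = λ·E[S] = 14.33·0.0611 = 0.8756
E[S²] = E[S]²(1+C_s²) = 0.0611²·(1+1.61) = 0.009744
Wq = λ·E[S²]/(2(1−ρ)) = 14.33·0.009744/(2·0.1244) = 0.56103 hr

Final: 0.56103 hr


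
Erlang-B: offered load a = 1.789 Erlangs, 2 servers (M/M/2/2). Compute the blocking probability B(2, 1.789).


B(c,a) = (a^c/c!) / Σ_{k=0}^{c} a^k/k!
a^2/2! = 1.600260
Σ terms (k=0..2): 1.00000 + 1.78900 + 1.60026 = 4.389260
B = 1.600260/4.389260 = 0.364585

Final: 0.364585


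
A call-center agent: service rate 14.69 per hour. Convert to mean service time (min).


Mean service time = 1/μ = 1/14.69 hour = 0.06807 hour
In minutes: 0.06807 × 60 = 4.0844 min

Final: 4.0844 min


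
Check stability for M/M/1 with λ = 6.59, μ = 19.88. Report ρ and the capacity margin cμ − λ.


Total capacity cμ = 1·19.88 = 19.88/hr
ρ = λ/(cμ) = 6.59/19.88 = 0.3315
Stable ⇔ ρ < 1: YES
Spare capacity = cμ − λ = 19.88 − 6.59 = 13.29/hr

Final: ρ = 0.3315; stable; margin = 13.29/hr


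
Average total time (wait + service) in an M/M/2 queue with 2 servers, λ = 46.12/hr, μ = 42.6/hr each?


a = 1.0826; ρ = 0.5413; P₀ = 0.297594
Lq = P₀·a^c·ρ/(c!(1−ρ)²) = 0.44872
Wq = Lq/λ = 0.44872/46.12 = 0.009729 hr
W = Wq + 1/μ = 0.009729 + 0.02347 = 0.03320 hr

Final: 0.03320 hr


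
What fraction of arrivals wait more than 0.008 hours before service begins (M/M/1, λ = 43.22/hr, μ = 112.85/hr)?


ρ = 43.22/112.85 = 0.3830
P(Wq > t) = ρ·e^{−(μ−λ)t} = 0.3830·e^{−0.5570}
= 0.3830·0.572902 = 0.219414

Final: 0.219414


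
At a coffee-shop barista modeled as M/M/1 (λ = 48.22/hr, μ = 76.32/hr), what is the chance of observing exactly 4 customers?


ρ = 48.22/76.32 = 0.6318
P_n = (1−ρ)·ρ^n = (1 − 0.6318)·0.6318^4 = 0.3682·0.159351 = 0.058671

Final: 0.058671


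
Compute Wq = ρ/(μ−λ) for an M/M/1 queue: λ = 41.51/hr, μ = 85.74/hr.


ρ = 41.51/85.74 = 0.4841
Wq = ρ/(μ−λ) = 0.4841/(85.74 − 41.51) = 0.4841/44.23 = 0.01095 hr

Final: 0.01095 hr


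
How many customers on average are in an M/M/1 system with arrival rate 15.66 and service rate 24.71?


ρ = λ/μ = 15.66/24.71 = 0.6338
L = ρ/(1−ρ) = 0.6338/(1 − 0.6338) = 0.6338/0.3662 = 1.7304

Final: 1.7304


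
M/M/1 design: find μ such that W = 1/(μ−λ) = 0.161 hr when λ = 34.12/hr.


W = 1/(μ−λ) ⇒ μ − λ = 1/W = 1/0.161 = 6.2112
μ = λ + 1/W = 34.12 + 6.2112 = 40.3312 per hr

Final: 40.3312 /hr


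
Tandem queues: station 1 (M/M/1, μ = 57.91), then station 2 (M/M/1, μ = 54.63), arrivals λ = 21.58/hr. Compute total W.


Each node sees arrival rate λ = 21.58/hr (tandem ⇒ throughput preserved).
W₁ = 1/(μ₁−λ) = 1/(57.91−21.58) = 0.02753 hr
W₂ = 1/(μ₂−λ) = 1/(54.63−21.58) = 0.03026 hr
W_total = W₁ + W₂ = 0.02753 + 0.03026 = 0.05778 hr

Final: 0.05778 hr


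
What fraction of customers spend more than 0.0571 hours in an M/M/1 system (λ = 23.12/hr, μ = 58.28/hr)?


W ~ Exponential(μ−λ) for M/M/1.
μ − λ = 58.28 − 23.12 = 35.1600
P(W > t) = e^{−(μ−λ)t} = e^{−2.0076} = 0.134306

Final: 0.134306


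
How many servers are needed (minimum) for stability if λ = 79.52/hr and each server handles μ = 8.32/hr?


Stability requires cμ > λ ⇔ c > λ/μ.
λ/μ = 79.52/8.32 = 9.5577
Minimum integer c = ⌊9.5577⌋ + 1 = 10
Check: 10·8.32 = 83.20 > 79.52, while 9·8.32 = 74.88 ≤ 79.52

Final: 10 servers


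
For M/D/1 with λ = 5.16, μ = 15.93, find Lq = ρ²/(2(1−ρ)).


ρ = 5.16/15.93 = 0.3239
M/D/1: Lq = ρ²/(2(1−ρ)) = 0.1049/(2·0.6761) = 0.07760

Final: 0.07760


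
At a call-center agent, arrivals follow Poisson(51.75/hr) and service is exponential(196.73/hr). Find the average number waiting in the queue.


ρ = 51.75/196.73 = 0.2631
Lq = ρ²/(1−ρ) = 0.06920/0.7369 = 0.09389

Final: 0.09389


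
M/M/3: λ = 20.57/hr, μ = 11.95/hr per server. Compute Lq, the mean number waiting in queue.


a = λ/μ = 1.7213; ρ = a/3 = 0.5738
P₀ = 0.161362
Lq = P₀·a^c·ρ / (c!·(1−ρ)²) = 0.161362·5.10034·0.5738/(6·0.18166)
= 0.43324

Final: 0.43324


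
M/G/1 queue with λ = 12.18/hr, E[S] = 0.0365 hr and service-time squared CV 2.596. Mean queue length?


ρ = λ·E[S] = 12.18·0.0365 = 0.4446
Lq = ρ²(1+C_s²)/(2(1−ρ)) = 0.1976·(1+2.596)/(2·0.5554)
= 0.1976·3.5960/1.1109 = 0.63979

Final: 0.63979


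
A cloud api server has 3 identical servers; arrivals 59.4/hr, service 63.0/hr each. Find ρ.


ρ = λ/(cμ) = 59.4/(3·63.0) = 59.4/189.00 = 0.3143

Final: 0.3143


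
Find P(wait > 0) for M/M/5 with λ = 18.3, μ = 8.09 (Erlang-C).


a = λ/μ = 2.2621; ρ = a/5 = 0.4524
P₀ = 0.102650 (from M/M/c formula)
C(c,a) = [a^c/(c!(1−ρ))]·P₀ = [59.22606/(120·0.5476)]·0.102650
= 0.90131·0.102650 = 0.092520

Final: 0.092520


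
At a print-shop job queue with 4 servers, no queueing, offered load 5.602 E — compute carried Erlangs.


B(4,5.602) = 0.443008 (Erlang-B)
Carried load = a(1 − B) = 5.602·(1 − 0.443008) = 5.602·0.556992 = 3.1203 E

Final: 3.1203 Erlangs


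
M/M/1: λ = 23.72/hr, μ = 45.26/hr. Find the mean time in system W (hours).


W = 1/(μ−λ) = 1/(45.26 − 23.72) = 1/21.54 = 0.04643 hr

Final: 0.04643 hr


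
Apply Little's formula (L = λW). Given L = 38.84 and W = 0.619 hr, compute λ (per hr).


λ = L/W = 38.84/0.619 = 62.7464 /hr

Final: 62.7464 /hr


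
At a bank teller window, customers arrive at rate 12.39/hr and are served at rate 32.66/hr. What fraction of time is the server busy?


ρ = λ/μ = 12.39/32.66 = 0.3794

Final: 0.3794


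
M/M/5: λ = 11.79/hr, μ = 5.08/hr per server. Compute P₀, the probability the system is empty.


a = λ/μ = 11.79/5.08 = 2.3209; ρ = a/c = 0.4642
Σ_{k=0}^{4} a^k/k! (terms k=0..4) = 1.00000 + 2.32087 + 2.69321 + 2.08353 + 1.20890 = 9.30650
Tail: a^5/(5!(1−ρ)) = 67.33649/(120·0.5358) = 1.04724
P₀ = 1/(9.30650 + 1.04724) = 1/10.35374 = 0.096583

Final: 0.096583


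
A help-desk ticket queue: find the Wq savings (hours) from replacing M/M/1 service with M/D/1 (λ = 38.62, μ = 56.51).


ρ = 38.62/56.51 = 0.6834
Wq(M/M/1) = ρ/(μ−λ) = 0.6834/17.89 = 0.03820 hr
Wq(M/D/1) = ρ/(2(μ−λ)) = 0.01910 hr
Savings = 0.03820 − 0.01910 = 0.01910 hr

Final: 0.01910 hr


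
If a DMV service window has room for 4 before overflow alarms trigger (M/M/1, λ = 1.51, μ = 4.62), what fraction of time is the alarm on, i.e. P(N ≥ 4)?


ρ = 1.51/4.62 = 0.3268
P(N ≥ n) = ρ^n = 0.3268^4 = 0.011411

Final: 0.011411


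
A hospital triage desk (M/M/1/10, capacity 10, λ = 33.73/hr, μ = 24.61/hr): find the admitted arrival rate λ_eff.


ρ = 1.3706; P_K = (1−ρ)ρ^10/(1−ρ^11) = 0.279088
λ_eff = λ(1 − P_K) = 33.73·(1 − 0.279088) = 33.73·0.720912 = 24.3164 /hr

Final: 24.3164 /hr


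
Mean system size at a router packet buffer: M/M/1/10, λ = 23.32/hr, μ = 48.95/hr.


ρ = 23.32/48.95 = 0.4764
L = ρ[1 − (K+1)ρ^K + Kρ^(K+1)] / [(1−ρ)(1−ρ^(K+1))]
Numerator: 0.4764·(1 − 11·0.0006022 + 10·0.0002869) = 0.474615
Denominator: (0.5236)·(0.999713) = 0.523445
L = 0.474615/0.523445 = 0.9067

Final: 0.9067


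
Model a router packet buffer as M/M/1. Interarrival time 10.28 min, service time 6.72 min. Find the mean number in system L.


λ = 60/10.28 = 5.8366 /hr
μ = 60/6.72 = 8.9286 /hr
ρ = λ/μ = 5.8366/8.9286 = 0.6537
L = ρ/(1−ρ) = 0.6537/0.3463 = 1.8876

Final: 1.8876


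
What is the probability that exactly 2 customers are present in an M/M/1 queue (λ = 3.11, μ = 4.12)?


ρ = 3.11/4.12 = 0.7549
P_n = (1−ρ)·ρ^n = (1 − 0.7549)·0.7549^2 = 0.2451·0.569805 = 0.139685

Final: 0.139685


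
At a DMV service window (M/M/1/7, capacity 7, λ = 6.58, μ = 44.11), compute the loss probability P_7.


ρ = λ/μ = 6.58/44.11 = 0.1492
P_K = (1−ρ)ρ^K/(1−ρ^(K+1)) = (0.8508·0.000001644)/(1 − 0.0000002452)
= 0.000001399/1.000000 = 0.000001399

Final: 0.000001399


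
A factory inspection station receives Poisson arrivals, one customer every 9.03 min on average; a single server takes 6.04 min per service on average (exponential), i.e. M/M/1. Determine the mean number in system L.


λ = 60/9.03 = 6.6445 /hr
μ = 60/6.04 = 9.9338 /hr
ρ = λ/μ = 6.6445/9.9338 = 0.6689
L = ρ/(1−ρ) = 0.6689/0.3311 = 2.0201

Final: 2.0201


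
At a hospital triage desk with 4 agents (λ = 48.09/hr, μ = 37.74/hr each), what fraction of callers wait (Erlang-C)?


a = λ/μ = 1.2742; ρ = a/4 = 0.3186
P₀ = 0.278386 (from M/M/c formula)
C(c,a) = [a^c/(c!(1−ρ))]·P₀ = [2.63640/(24·0.6814)]·0.278386
= 0.16120·0.278386 = 0.044877

Final: 0.044877


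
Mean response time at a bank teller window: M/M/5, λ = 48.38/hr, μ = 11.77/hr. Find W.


a = 4.1105; ρ = 0.8221; P₀ = 0.010871
Lq = P₀·a^c·ρ/(c!(1−ρ)²) = 2.76085
Wq = Lq/λ = 2.76085/48.38 = 0.05707 hr
W = Wq + 1/μ = 0.05707 + 0.08496 = 0.14203 hr

Final: 0.14203 hr


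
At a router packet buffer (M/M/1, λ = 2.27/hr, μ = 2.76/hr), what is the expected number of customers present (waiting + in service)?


ρ = λ/μ = 2.27/2.76 = 0.8225
L = ρ/(1−ρ) = 0.8225/(1 − 0.8225) = 0.8225/0.1775 = 4.6327

Final: 4.6327


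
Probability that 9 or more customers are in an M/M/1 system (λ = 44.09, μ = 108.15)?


ρ = 44.09/108.15 = 0.4077
P(N ≥ n) = ρ^n = 0.4077^9 = 0.0003110

Final: 0.0003110


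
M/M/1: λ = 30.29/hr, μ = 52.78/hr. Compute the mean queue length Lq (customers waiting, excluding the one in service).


ρ = 30.29/52.78 = 0.5739
Lq = ρ²/(1−ρ) = 0.3294/0.4261 = 0.7729

Final: 0.7729


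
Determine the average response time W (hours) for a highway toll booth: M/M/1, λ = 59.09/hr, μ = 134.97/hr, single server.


W = 1/(μ−λ) = 1/(134.97 − 59.09) = 1/75.88 = 0.01318 hr

Final: 0.01318 hr


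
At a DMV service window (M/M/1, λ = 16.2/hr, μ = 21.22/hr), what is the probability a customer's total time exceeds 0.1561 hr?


W ~ Exponential(μ−λ) for M/M/1.
μ − λ = 21.22 − 16.2 = 5.0200
P(W > t) = e^{−(μ−λ)t} = e^{−0.7836} = 0.456749

Final: 0.456749


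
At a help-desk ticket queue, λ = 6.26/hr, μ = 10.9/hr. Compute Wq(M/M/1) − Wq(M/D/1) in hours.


ρ = 6.26/10.9 = 0.5743
Wq(M/M/1) = ρ/(μ−λ) = 0.5743/4.64 = 0.12377 hr
Wq(M/D/1) = ρ/(2(μ−λ)) = 0.06189 hr
Savings = 0.12377 − 0.06189 = 0.06189 hr

Final: 0.06189 hr


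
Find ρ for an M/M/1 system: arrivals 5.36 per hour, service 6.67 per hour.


ρ = λ/μ = 5.36/6.67 = 0.8036

Final: 0.8036


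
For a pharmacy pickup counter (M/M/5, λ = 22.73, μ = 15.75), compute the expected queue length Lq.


a = λ/μ = 1.4432; ρ = a/5 = 0.2886
P₀ = 0.235872
Lq = P₀·a^c·ρ / (c!·(1−ρ)²) = 0.235872·6.26029·0.2886/(120·0.50604)
= 0.007019

Final: 0.007019


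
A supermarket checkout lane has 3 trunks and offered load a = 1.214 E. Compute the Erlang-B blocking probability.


B(c,a) = (a^c/c!) / Σ_{k=0}^{c} a^k/k!
a^3/3! = 0.298198
Σ terms (k=0..3): 1.00000 + 1.21400 + 0.73690 + 0.29820 = 3.249096
B = 0.298198/3.249096 = 0.091779

Final: 0.091779


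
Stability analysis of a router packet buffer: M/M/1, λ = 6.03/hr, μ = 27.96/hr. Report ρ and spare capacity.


Total capacity cμ = 1·27.96 = 27.96/hr
ρ = λ/(cμ) = 6.03/27.96 = 0.2157
Stable ⇔ ρ < 1: YES
Spare capacity = cμ − λ = 27.96 − 6.03 = 21.93/hr

Final: ρ = 0.2157; stable; margin = 21.93/hr


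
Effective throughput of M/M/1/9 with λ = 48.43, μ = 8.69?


ρ = 5.5731; P_K = (1−ρ)ρ^9/(1−ρ^10) = 0.820566
λ_eff = λ(1 − P_K) = 48.43·(1 − 0.820566) = 48.43·0.179434 = 8.6900 /hr

Final: 8.6900 /hr


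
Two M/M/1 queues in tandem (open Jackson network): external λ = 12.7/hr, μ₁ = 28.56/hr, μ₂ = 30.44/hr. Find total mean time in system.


Each node sees arrival rate λ = 12.7/hr (tandem ⇒ throughput preserved).
W₁ = 1/(μ₁−λ) = 1/(28.56−12.7) = 0.06305 hr
W₂ = 1/(μ₂−λ) = 1/(30.44−12.7) = 0.05637 hr
W_total = W₁ + W₂ = 0.06305 + 0.05637 = 0.11942 hr

Final: 0.11942 hr


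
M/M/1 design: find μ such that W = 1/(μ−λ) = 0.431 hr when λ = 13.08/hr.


W = 1/(μ−λ) ⇒ μ − λ = 1/W = 1/0.431 = 2.3202
μ = λ + 1/W = 13.08 + 2.3202 = 15.4002 per hr

Final: 15.4002 /hr


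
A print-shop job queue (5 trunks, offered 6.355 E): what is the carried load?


B(5,6.355) = 0.384478 (Erlang-B)
Carried load = a(1 − B) = 6.355·(1 − 0.384478) = 6.355·0.615522 = 3.9116 E

Final: 3.9116 Erlangs


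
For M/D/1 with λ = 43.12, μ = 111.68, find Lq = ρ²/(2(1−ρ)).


ρ = 43.12/111.68 = 0.3861
M/D/1: Lq = ρ²/(2(1−ρ)) = 0.1491/(2·0.6139) = 0.12142

Final: 0.12142


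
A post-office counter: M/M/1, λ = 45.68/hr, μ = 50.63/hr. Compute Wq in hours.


ρ = 45.68/50.63 = 0.9022
Wq = ρ/(μ−λ) = 0.9022/(50.63 − 45.68) = 0.9022/4.95 = 0.1823 hr

Final: 0.1823 hr


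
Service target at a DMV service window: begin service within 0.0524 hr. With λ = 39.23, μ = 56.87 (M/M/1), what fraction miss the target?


ρ = 39.23/56.87 = 0.6898
P(Wq > t) = ρ·e^{−(μ−λ)t} = 0.6898·e^{−0.9243}
= 0.6898·0.396795 = 0.273717

Final: 0.273717


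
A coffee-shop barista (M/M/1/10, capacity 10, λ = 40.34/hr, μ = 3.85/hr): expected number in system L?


ρ = 40.34/3.85 = 10.4779
L = ρ[1 − (K+1)ρ^K + Kρ^(K+1)] / [(1−ρ)(1−ρ^(K+1))]
Numerator: 10.4779·(1 − 11·15949667862.037333 + 10·167119377027.165222) = 15672324954726.845703
Denominator: (-9.4779)·(-167119377026.165222) = 1583944433164.875244
L = 15672324954726.845703/1583944433164.875244 = 9.8945

Final: 9.8945


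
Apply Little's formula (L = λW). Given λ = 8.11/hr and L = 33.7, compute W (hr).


W = L/λ = 33.7/8.11 = 4.1554 hr

Final: 4.1554 hr


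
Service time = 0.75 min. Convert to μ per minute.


μ = 1/(service time) in consistent units.
1 minute = 1 min, so μ = 1/0.75 = 1.3333 per minute

Final: 1.3333 /min


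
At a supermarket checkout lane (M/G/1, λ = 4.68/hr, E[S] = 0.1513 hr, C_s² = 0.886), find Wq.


ρ = λ·E[S] = 4.68·0.1513 = 0.7081
E[S²] = E[S]²(1+C_s²) = 0.1513²·(1+0.886) = 0.043174
Wq = λ·E[S²]/(2(1−ρ)) = 4.68·0.043174/(2·0.2919) = 0.34608 hr

Final: 0.34608 hr


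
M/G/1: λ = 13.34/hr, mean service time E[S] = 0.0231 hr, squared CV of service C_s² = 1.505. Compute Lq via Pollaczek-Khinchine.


ρ = λ·E[S] = 13.34·0.0231 = 0.3082
Lq = ρ²(1+C_s²)/(2(1−ρ)) = 0.09496·(1+1.505)/(2·0.6918)
= 0.09496·2.5050/1.3837 = 0.17191

Final: 0.17191


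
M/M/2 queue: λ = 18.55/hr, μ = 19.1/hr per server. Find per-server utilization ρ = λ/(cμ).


ρ = λ/(cμ) = 18.55/(2·19.1) = 18.55/38.20 = 0.4856

Final: 0.4856


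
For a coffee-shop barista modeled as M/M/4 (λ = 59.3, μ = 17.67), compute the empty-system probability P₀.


a = λ/μ = 59.3/17.67 = 3.3560; ρ = a/c = 0.8390
Σ_{k=0}^{3} a^k/k! (terms k=0..3) = 1.00000 + 3.35597 + 5.63127 + 6.29946 = 16.28670
Tail: a^4/(4!(1−ρ)) = 126.84477/(24·0.1610) = 32.82582
P₀ = 1/(16.28670 + 32.82582) = 1/49.11252 = 0.020361

Final: 0.020361


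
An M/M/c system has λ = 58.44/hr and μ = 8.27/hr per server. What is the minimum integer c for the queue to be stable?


Stability requires cμ > λ ⇔ c > λ/μ.
λ/μ = 58.44/8.27 = 7.0665
Minimum integer c = ⌊7.0665⌋ + 1 = 8
Check: 8·8.27 = 66.16 > 58.44, while 7·8.27 = 57.89 ≤ 58.44

Final: 8 servers


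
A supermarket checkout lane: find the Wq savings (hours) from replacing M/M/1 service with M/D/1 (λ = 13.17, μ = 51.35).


ρ = 13.17/51.35 = 0.2565
Wq(M/M/1) = ρ/(μ−λ) = 0.2565/38.18 = 0.006718 hr
Wq(M/D/1) = ρ/(2(μ−λ)) = 0.003359 hr
Savings = 0.006718 − 0.003359 = 0.003359 hr

Final: 0.003359 hr


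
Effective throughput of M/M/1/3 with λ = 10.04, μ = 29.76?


ρ = 0.3374; P_K = (1−ρ)ρ^3/(1−ρ^4) = 0.025777
λ_eff = λ(1 − P_K) = 10.04·(1 − 0.025777) = 10.04·0.974223 = 9.7812 /hr

Final: 9.7812 /hr


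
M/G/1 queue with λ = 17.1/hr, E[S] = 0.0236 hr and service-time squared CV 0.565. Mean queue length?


ρ = λ·E[S] = 17.1·0.0236 = 0.4036
Lq = ρ²(1+C_s²)/(2(1−ρ)) = 0.1629·(1+0.565)/(2·0.5964)
= 0.1629·1.5650/1.1929 = 0.21367

Final: 0.21367


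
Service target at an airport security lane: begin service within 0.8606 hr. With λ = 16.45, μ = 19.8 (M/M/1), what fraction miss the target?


ρ = 16.45/19.8 = 0.8308
P(Wq > t) = ρ·e^{−(μ−λ)t} = 0.8308·e^{−2.8830}
= 0.8308·0.055966 = 0.046497

Final: 0.046497


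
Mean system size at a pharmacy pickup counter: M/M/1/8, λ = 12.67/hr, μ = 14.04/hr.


ρ = 12.67/14.04 = 0.9024
L = ρ[1 − (K+1)ρ^K + Kρ^(K+1)] / [(1−ρ)(1−ρ^(K+1))]
Numerator: 0.9024·(1 − 9·0.439821 + 8·0.396904) = 0.195684
Denominator: (0.09758)·(0.603096) = 0.058849
L = 0.195684/0.058849 = 3.3252

Final: 3.3252


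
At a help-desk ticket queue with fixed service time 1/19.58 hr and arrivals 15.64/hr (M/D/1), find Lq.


ρ = 15.64/19.58 = 0.7988
M/D/1: Lq = ρ²/(2(1−ρ)) = 0.6380/(2·0.2012) = 1.58538

Final: 1.58538


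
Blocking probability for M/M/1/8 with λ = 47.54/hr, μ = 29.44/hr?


ρ = λ/μ = 47.54/29.44 = 1.6148
P_K = (1−ρ)ρ^K/(1−ρ^(K+1)) = (-0.6148·46.235012)/(1 − 74.660750)
= -28.425738/-73.660750 = 0.385901

Final: 0.385901


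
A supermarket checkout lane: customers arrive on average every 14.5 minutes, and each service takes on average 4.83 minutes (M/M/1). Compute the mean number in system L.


λ = 60/14.5 = 4.1379 /hr
μ = 60/4.83 = 12.4224 /hr
ρ = λ/μ = 4.1379/12.4224 = 0.3331
L = ρ/(1−ρ) = 0.3331/0.6669 = 0.4995

Final: 0.4995


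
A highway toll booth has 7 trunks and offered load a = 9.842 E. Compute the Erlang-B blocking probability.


B(c,a) = (a^c/c!) / Σ_{k=0}^{c} a^k/k!
a^7/7! = 1774.814583
Σ terms (k=0..7): 1.00000 + 9.84200 + 48.43248 + 158.89083 + 390.95089 + 769.54772 + 1262.31478 + 1774.81458 = 4415.793284
B = 1774.814583/4415.793284 = 0.401924

Final: 0.401924


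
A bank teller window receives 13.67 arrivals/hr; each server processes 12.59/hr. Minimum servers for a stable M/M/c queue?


Stability requires cμ > λ ⇔ c > λ/μ.
λ/μ = 13.67/12.59 = 1.0858
Minimum integer c = ⌊1.0858⌋ + 1 = 2
Check: 2·12.59 = 25.18 > 13.67, while 1·12.59 = 12.59 ≤ 13.67

Final: 2 servers
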